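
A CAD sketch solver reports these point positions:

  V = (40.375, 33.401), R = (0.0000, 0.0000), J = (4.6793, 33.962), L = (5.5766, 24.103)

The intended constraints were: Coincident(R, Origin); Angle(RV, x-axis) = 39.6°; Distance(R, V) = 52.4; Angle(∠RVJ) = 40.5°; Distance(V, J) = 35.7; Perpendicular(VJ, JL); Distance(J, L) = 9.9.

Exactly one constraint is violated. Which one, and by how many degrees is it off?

Perpendicular(VJ, JL) — off by 6.10°.

R = (0.00, 0.00) ✓; RV at 39.60° ✓; |RV| = 52.40 ✓; ∠RVJ = 40.50° ✓; |VJ| = 35.70 ✓; ∠(VJ, JL) = 96.10° ✗; |JL| = 9.900 ✓.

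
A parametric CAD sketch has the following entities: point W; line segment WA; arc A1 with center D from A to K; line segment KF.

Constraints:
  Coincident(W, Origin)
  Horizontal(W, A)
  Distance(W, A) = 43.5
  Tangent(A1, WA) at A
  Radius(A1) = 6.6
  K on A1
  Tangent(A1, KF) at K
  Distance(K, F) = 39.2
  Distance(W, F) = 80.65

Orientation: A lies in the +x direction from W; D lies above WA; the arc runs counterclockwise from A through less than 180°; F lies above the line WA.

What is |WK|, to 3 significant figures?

48.6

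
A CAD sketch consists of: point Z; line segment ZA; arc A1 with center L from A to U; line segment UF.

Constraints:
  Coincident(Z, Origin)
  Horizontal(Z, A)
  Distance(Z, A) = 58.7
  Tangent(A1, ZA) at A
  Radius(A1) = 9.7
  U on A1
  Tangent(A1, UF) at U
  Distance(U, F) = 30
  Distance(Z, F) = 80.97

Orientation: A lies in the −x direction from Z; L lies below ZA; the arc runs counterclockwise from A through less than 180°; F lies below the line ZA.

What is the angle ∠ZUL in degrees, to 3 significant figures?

12.7°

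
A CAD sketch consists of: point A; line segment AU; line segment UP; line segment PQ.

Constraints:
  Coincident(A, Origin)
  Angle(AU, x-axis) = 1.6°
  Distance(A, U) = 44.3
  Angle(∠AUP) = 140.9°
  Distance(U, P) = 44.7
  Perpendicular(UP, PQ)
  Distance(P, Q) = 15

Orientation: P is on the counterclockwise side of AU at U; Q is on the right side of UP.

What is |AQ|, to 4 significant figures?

89.98

A is at the origin; AU runs at 1.6° with length 44.3, so U = 44.3·(cos 1.6°, sin 1.6°) = (44.28, 1.237). ∠AUP = 140.9°, so UP runs at 1.6° + (180° − 140.9°) = 40.70° from the x-axis; with |UP| = 44.7, P = U + 44.7·(cos 40.70°, sin 40.70°) = (78.17, 30.39). UP ⟂ PQ; with |PQ| = 15.0 on the right of UP, Q = P + 15.0·(0.6521, -0.7581) = (87.95, 19.01). Then |AQ| = |Q − A| = 89.98.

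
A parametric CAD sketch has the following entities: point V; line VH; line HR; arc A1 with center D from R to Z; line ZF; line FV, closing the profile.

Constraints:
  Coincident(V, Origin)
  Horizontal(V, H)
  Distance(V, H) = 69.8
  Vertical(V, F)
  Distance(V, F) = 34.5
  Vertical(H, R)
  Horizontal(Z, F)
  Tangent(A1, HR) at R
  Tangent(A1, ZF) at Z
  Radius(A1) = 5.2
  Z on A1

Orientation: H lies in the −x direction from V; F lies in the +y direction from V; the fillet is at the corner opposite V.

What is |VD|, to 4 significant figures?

70.93

V and F share the same x with |VF| = 34.5 and F on the +y side, so F = (0.000, 34.50). The virtual corner opposite V is at (-69.80, 34.50). Since A1 is tangent to HR there, DR ⟂ HR and tangency of A1 to ZF means the radius DZ is perpendicular to ZF, with radius 5.2, so the center D sits 5.2 in from both sides at D = (-64.60, 29.30). Then |VD| = |D − V| = 70.93.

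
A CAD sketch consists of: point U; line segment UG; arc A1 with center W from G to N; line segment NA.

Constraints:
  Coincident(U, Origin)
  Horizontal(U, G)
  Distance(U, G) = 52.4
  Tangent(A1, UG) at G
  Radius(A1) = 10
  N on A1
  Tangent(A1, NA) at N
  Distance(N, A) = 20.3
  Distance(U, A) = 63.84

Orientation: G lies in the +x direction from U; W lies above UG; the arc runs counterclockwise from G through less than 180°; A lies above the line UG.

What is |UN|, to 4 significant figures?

63.24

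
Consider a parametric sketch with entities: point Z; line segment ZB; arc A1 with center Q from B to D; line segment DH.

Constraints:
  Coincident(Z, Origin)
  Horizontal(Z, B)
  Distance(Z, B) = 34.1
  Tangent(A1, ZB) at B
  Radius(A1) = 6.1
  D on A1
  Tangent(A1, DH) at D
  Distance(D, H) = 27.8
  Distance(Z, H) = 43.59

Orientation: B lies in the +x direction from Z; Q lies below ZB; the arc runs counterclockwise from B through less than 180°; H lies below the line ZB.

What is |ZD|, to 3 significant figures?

28.6

Z is at the origin; ZB is horizontal with |ZB| = 34.1 and B on the +x side, so B = (34.1, 0.00). Tangency of A1 to ZB means the radius QB is perpendicular to ZB, so Q = B + (0, -6.1) = (34.1, -6.10). Since QD ⟂ DH (tangency), |QH| = √(6.1² + 27.8²) = 28.5 regardless of where D sits on A1. So H lies on both circle(Z, 43.59) and circle(Q, 28.5); the below-ZB intersection is H = (27.5, -33.8). D is the foot of the tangent from H: D = (28.0, -6.00).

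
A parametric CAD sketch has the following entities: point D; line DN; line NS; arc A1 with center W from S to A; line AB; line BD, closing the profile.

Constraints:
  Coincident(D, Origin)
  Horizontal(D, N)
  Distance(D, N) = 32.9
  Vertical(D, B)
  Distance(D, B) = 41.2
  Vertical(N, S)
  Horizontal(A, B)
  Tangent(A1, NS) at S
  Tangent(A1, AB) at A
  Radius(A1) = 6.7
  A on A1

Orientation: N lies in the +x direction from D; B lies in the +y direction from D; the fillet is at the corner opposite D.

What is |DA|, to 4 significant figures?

48.82

D is at the origin; DN is horizontal with |DN| = 32.9 and N on the +x side, so N = (32.90, 0.000). DB is vertical with |DB| = 41.2 and B on the +y side, so B = (0.000, 41.20). The virtual corner opposite D is at (32.90, 41.20). Tangency of A1 to NS means the radius WS is perpendicular to NS and the tangent condition forces WA to be normal to AB, with radius 6.7, so the center W sits 6.7 in from both sides at W = (26.20, 34.50). That places the tangent points at S = (32.90, 34.50) on NS and A = (26.20, 41.20) on AB. Then |DA| = |A − D| = 48.82.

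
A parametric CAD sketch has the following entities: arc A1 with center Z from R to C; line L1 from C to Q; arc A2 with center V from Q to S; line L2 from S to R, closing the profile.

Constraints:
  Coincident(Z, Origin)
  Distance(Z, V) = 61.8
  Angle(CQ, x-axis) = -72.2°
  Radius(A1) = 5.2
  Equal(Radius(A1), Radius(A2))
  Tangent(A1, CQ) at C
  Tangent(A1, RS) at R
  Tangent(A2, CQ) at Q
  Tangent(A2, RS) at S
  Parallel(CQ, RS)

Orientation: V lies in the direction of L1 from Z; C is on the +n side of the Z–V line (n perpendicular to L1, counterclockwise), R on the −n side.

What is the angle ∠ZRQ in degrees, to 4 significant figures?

80.45°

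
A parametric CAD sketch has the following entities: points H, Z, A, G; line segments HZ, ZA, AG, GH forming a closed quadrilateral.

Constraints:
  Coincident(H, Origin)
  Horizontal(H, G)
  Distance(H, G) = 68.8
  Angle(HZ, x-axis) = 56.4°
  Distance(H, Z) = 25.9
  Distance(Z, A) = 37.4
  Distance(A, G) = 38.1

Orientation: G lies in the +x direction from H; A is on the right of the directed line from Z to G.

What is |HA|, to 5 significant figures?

34.257

Checks: HZ at 56.40° ✓; |ZA| = 37.40 ✓; |AG| = 38.10 ✓.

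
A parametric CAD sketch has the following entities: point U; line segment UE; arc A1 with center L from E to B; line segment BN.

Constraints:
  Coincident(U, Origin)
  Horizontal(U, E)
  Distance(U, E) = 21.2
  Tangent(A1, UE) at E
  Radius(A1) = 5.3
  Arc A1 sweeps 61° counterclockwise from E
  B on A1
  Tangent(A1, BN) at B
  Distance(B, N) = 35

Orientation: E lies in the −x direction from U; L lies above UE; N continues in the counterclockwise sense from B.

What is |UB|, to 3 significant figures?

16.8

U is at the origin; UE is horizontal with |UE| = 21.2 and E on the −x side, so E = (-21.2, 0.00). The tangent condition forces LE to be normal to UE, so L = E + (0, 5.3) = (-21.2, 5.30). On A1, E sits at bearing -90° from L; a 61° counterclockwise sweep puts B at bearing -29°, so B = L + 5.3·(cos -29°, sin -29°) = (-16.6, 2.73). Then |UB| = |B − U| = 16.8.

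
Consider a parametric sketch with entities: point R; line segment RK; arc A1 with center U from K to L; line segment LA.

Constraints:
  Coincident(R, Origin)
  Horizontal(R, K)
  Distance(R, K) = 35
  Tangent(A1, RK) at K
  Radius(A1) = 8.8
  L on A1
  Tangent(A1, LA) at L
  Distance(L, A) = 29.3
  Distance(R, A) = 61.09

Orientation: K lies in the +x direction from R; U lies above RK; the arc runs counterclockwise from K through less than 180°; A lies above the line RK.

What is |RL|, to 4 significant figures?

44.18

Checks: ∠(UK, KR) = 90.00° ✓; |UK| = 8.800 ✓; |UL| = 8.800 ✓; ∠(UL, LA) = 90.00° ✓; |LA| = 29.30 ✓; |RA| = 61.09 ✓.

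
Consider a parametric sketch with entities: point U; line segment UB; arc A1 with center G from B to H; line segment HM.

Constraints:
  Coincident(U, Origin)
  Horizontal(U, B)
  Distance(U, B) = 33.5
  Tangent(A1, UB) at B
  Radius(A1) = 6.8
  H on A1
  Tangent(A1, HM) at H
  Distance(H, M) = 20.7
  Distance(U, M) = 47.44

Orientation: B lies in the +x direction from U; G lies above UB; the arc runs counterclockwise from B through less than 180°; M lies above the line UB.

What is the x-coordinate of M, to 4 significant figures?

38.25

Checks: U.y = 0.00, B.y = 0.00 ✓; |GH| = 6.800 ✓; ∠(GH, HM) = 90.00° ✓; |HM| = 20.70 ✓; |UM| = 47.44 ✓.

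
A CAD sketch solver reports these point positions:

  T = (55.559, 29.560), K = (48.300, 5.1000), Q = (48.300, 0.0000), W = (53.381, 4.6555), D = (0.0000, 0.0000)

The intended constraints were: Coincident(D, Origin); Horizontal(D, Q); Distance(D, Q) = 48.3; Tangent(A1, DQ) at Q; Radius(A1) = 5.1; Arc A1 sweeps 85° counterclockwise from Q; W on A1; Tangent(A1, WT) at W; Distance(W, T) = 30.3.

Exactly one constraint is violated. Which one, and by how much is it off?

Distance(W, T) = 30.3 — off by 5.30.

D = (0.00, 0.00) ✓; D.y = 0.00, Q.y = 0.00 ✓; |DQ| = 48.30 ✓; ∠(KQ, QD) = 90.00° ✓; |KQ| = 5.100 ✓; bearing(K→W) − bearing(K→Q) = 85.00° ✓; |KW| = 5.100 ✓; ∠(KW, WT) = 90.00° ✓; |WT| = 25.00 ✗.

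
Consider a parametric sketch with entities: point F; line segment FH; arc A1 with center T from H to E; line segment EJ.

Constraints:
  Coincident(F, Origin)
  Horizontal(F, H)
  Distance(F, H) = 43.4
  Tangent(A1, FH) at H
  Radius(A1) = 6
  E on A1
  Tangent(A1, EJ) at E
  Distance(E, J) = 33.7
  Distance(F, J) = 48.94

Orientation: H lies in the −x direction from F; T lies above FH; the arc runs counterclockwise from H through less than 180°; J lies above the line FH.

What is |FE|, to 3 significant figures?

37.8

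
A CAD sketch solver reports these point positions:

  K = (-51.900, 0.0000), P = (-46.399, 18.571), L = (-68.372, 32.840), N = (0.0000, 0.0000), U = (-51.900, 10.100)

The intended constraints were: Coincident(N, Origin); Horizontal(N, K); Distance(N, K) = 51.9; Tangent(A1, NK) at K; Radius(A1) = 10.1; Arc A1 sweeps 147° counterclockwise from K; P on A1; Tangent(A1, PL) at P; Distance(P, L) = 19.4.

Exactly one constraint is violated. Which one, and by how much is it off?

Distance(P, L) = 19.4 — off by 6.80.

N = (0.00, 0.00) ✓; N.y = 0.00, K.y = 0.00 ✓; |NK| = 51.90 ✓; ∠(UK, KN) = 90.00° ✓; |UK| = 10.10 ✓; bearing(U→P) − bearing(U→K) = 147.0° ✓; |UP| = 10.10 ✓; ∠(UP, PL) = 90.00° ✓; |PL| = 26.20 ✗.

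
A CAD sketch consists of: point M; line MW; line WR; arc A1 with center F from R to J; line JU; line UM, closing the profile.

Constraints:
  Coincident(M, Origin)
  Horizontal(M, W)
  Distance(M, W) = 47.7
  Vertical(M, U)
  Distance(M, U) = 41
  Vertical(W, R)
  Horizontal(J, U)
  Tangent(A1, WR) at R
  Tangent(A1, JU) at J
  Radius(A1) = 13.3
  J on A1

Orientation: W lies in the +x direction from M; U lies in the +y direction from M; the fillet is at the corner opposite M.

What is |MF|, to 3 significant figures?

44.2

M is at the origin; M and W share the same y with |MW| = 47.7 and W on the +x side, so W = (47.7, 0.00). M and U share the same x with |MU| = 41.0 and U on the +y side, so U = (0.00, 41.0). The virtual corner opposite M is at (47.7, 41.0). The tangent condition forces FR to be normal to WR and the tangent condition forces FJ to be normal to JU, with radius 13.3, so the center F sits 13.3 in from both sides at F = (34.4, 27.7). Then |MF| = |F − M| = 44.2.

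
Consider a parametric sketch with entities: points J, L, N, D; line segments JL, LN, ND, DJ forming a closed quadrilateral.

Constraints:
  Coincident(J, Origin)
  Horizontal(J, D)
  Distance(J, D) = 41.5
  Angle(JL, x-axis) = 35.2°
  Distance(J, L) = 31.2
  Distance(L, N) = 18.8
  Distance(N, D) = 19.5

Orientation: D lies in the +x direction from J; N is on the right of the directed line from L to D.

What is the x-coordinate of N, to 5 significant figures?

22.006

J is at the origin; JD is horizontal with |JD| = 41.5 and D in +x, so D = (41.5, 0). JL runs at 35.2° with |JL| = 31.2, so L = (25.495, 17.985). N is determined by |LN| = 18.8 and |ND| = 19.5 together: it lies at the intersection of circle(L, 18.8) and circle(D, 19.5). With |LD| = 24.075, the foot of the radical line on LD is 11.481 from L and the perpendicular offset is √(18.8² − 11.481²) = 14.887. Taking the right-of-LD solution: N = (22.006, -0.48876).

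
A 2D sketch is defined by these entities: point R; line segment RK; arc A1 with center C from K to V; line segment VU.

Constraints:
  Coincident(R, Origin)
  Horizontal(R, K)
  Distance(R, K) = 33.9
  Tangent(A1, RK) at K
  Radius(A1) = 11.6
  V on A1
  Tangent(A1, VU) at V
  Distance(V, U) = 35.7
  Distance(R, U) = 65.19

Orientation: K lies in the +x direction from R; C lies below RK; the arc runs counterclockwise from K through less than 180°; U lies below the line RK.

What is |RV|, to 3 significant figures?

30.4

Checks: |CV| = 11.60 ✓; ∠(CV, VU) = 90.00° ✓; |VU| = 35.70 ✓; |RU| = 65.19 ✓.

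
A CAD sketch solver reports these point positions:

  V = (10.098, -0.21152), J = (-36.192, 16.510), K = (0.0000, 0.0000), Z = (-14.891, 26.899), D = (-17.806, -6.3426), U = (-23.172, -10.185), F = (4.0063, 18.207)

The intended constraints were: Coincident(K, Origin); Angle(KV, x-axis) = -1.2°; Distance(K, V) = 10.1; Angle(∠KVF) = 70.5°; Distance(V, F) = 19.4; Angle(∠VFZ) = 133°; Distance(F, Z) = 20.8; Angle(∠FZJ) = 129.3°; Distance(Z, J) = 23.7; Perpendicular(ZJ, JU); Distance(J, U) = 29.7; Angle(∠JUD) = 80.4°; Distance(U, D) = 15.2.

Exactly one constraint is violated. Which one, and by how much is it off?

Distance(U, D) = 15.2 — off by 8.60.

K = (0.00, 0.00) ✓; KV at -1.200° ✓; |KV| = 10.10 ✓; ∠KVF = 70.50° ✓; |VF| = 19.40 ✓; ∠VFZ = 133.0° ✓; |FZ| = 20.80 ✓; ∠FZJ = 129.3° ✓; |ZJ| = 23.70 ✓; ∠(ZJ, JU) = 90.00° ✓; |JU| = 29.70 ✓; ∠JUD = 80.39° ✓; |UD| = 6.600 ✗.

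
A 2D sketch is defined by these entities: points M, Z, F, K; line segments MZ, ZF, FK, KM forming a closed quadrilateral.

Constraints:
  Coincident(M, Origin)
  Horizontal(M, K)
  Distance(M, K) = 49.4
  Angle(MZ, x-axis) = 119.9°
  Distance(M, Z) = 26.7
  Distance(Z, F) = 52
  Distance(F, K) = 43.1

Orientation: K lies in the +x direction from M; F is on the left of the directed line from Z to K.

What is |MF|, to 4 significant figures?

54.16

M is at the origin; MK is horizontal with |MK| = 49.4 and K in +x, so K = (49.4, 0). MZ runs at 119.9° with |MZ| = 26.7, so Z = (-13.31, 23.15). F is determined by |ZF| = 52.0 and |FK| = 43.1 together: it lies at the intersection of circle(Z, 52.0) and circle(K, 43.1). With |ZK| = 66.84, the foot of the radical line on ZK is 39.75 from Z and the perpendicular offset is √(52.0² − 39.75²) = 33.52. Taking the left-of-ZK solution: F = (35.59, 40.83).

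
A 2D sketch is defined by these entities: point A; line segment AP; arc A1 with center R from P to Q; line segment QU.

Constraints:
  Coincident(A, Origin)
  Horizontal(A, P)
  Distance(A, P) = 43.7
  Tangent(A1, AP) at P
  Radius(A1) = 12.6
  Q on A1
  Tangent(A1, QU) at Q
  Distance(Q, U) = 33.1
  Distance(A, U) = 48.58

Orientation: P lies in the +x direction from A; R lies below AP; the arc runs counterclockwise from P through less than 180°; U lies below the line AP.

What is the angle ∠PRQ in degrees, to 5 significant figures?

77.367°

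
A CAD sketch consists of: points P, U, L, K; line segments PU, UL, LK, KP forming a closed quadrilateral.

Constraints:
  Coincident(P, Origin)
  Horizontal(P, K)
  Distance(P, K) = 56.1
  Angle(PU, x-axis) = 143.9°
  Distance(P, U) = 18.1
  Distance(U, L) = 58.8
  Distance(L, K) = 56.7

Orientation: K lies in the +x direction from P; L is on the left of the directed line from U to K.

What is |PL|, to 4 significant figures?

57.80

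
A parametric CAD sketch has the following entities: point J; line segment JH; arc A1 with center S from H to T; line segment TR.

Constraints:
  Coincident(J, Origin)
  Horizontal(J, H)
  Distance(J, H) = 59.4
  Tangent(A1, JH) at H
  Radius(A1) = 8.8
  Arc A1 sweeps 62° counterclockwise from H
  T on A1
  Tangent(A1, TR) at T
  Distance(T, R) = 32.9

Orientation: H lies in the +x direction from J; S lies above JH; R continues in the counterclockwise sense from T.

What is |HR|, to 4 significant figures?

40.94

J is at the origin; JH is horizontal with |JH| = 59.4 and H on the +x side, so H = (59.40, 0.000). Since A1 is tangent to JH there, SH ⟂ JH, so S = H + (0, 8.8) = (59.40, 8.800). On A1, H sits at bearing -90° from S; a 62° counterclockwise sweep puts T at bearing -28°, so T = S + 8.8·(cos -28°, sin -28°) = (67.17, 4.669). Tangency of A1 to TR means the radius ST is perpendicular to TR, so TR runs along (−sin -28°, cos -28°); with |TR| = 32.9, R = (82.62, 33.72). Then |HR| = |R − H| = 40.94.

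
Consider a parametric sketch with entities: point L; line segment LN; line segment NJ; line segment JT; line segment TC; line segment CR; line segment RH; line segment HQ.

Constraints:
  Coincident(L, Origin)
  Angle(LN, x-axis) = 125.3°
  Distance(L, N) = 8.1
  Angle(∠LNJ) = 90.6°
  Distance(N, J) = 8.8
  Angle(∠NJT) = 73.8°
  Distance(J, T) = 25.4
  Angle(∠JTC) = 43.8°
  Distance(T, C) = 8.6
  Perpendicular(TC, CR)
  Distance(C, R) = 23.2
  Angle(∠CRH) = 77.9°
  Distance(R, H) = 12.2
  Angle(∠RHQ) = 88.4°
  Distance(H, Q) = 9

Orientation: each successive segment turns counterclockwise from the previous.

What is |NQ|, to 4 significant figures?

23.70

∠CRH = 77.9° gives RH at -70.80° from the x-axis; with |RH| = 12.2, H = (-12.28, -20.27). ∠RHQ = 88.4° gives HQ at 20.80° from the x-axis; with |HQ| = 9.0, Q = (-3.863, -17.08). Then |NQ| = |Q − N| = 23.70.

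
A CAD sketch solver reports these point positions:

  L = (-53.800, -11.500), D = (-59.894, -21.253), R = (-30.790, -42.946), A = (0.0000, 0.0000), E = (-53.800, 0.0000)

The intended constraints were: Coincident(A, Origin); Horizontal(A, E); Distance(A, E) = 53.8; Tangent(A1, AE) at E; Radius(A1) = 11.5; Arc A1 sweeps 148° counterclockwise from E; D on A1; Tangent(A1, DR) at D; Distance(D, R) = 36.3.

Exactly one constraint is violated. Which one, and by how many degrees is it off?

Tangent(A1, DR) at D — off by 4.70°.

A = (0.00, 0.00) ✓; A.y = 0.00, E.y = 0.00 ✓; |AE| = 53.80 ✓; ∠(LE, EA) = 90.00° ✓; |LE| = 11.50 ✓; bearing(L→D) − bearing(L→E) = 148.0° ✓; |LD| = 11.50 ✓; ∠(LD, DR) = 94.70° ✗; |DR| = 36.30 ✓.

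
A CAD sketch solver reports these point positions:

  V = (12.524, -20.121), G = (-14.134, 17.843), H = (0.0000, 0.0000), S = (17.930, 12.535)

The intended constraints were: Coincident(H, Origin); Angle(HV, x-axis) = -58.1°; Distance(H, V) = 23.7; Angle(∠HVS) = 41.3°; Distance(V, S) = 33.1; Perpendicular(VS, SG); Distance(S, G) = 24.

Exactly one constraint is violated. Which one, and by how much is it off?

Distance(S, G) = 24 — off by 8.50.

H = (0.00, 0.00) ✓; HV at -58.10° ✓; |HV| = 23.70 ✓; ∠HVS = 41.30° ✓; |VS| = 33.10 ✓; ∠(VS, SG) = 90.00° ✓; |SG| = 32.50 ✗.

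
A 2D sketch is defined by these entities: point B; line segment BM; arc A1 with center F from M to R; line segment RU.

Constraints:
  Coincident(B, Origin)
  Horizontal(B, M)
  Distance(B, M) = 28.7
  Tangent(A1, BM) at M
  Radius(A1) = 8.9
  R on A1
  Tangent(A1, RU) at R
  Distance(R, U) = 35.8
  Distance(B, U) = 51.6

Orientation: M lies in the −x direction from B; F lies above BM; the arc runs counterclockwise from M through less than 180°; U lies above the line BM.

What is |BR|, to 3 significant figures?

22.2

Checks: |FM| = 8.900 ✓; |FR| = 8.900 ✓; ∠(FR, RU) = 90.00° ✓; |RU| = 35.80 ✓; |BU| = 51.60 ✓.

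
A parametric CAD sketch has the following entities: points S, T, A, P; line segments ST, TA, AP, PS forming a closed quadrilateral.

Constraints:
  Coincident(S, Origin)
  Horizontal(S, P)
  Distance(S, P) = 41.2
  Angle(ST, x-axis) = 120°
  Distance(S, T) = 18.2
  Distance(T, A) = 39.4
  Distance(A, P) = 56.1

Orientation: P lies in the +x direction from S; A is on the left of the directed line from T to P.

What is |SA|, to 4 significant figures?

50.13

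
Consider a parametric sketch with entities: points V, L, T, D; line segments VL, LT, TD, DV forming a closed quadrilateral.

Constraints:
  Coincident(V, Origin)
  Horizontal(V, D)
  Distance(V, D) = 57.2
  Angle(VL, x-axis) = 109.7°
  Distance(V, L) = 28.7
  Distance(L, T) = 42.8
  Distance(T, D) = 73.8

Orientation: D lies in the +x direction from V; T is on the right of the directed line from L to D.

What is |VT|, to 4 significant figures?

21.51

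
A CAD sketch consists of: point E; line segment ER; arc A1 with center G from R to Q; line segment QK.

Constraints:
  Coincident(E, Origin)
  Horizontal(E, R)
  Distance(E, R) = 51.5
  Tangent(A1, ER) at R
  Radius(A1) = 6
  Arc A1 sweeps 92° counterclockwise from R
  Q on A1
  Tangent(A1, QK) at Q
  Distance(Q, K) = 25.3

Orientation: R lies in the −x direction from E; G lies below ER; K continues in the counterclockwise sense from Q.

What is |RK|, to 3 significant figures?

31.9

On A1, R sits at bearing 90° from G; a 92° counterclockwise sweep puts Q at bearing 182°, so Q = G + 6.0·(cos 182°, sin 182°) = (-57.5, -6.21). A1 meets QK tangentially, so GQ is at right angles to QK, so QK runs along (−sin 182°, cos 182°); with |QK| = 25.3, K = (-56.6, -31.5). Then |RK| = |K − R| = 31.9.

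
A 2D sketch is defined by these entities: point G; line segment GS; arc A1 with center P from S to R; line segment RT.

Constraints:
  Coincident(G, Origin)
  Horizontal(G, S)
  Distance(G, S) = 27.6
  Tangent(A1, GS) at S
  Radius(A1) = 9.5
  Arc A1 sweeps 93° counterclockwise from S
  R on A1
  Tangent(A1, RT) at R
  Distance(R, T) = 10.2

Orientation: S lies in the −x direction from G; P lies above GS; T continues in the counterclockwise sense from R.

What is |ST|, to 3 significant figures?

22.1

G is at the origin; G and S share the same y with |GS| = 27.6 and S on the −x side, so S = (-27.6, 0.00). A1 meets GS tangentially, so PS is at right angles to GS, so P = S + (0, 9.5) = (-27.6, 9.50). On A1, S sits at bearing -90° from P; a 93° counterclockwise sweep puts R at bearing 3°, so R = P + 9.5·(cos 3°, sin 3°) = (-18.1, 10.0). The tangent condition forces PR to be normal to RT, so RT runs along (−sin 3°, cos 3°); with |RT| = 10.2, T = (-18.6, 20.2). Then |ST| = |T − S| = 22.1.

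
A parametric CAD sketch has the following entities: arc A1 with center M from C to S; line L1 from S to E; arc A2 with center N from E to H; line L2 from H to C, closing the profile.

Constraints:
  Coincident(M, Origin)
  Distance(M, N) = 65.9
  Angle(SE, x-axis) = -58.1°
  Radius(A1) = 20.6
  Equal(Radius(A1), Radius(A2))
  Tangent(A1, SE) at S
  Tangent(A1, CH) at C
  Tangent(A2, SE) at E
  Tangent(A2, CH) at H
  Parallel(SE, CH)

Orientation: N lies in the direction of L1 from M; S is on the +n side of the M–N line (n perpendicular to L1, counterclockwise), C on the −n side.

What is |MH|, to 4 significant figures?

69.04

The slot axis is L1's direction at -58.1°, so u = (cos -58.1°, sin -58.1°) = (0.5284, -0.8490) and n = (−sin -58.1°, cos -58.1°) = (0.8490, 0.5284). M is at the origin and N lies 65.9 along u from M, so N = 65.9·u = (34.82, -55.95). Tangency of A1 to both parallel lines with radius 20.6 puts S and C at M ± 20.6·n: S = (17.49, 10.89), C = (-17.49, -10.89). Equal radii place E and H the same way about N: E = N + 20.6·n = (52.31, -45.06), H = N − 20.6·n = (17.34, -66.83). Then |MH| = |H − M| = 69.04.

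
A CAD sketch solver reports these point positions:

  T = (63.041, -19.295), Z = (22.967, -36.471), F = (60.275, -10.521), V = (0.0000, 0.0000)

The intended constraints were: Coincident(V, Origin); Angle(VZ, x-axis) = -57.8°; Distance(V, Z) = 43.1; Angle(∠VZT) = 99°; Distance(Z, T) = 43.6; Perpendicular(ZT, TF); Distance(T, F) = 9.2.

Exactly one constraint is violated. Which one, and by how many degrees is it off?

Perpendicular(ZT, TF) — off by 5.70°.

V = (0.00, 0.00) ✓; VZ at -57.80° ✓; |VZ| = 43.10 ✓; ∠VZT = 99.00° ✓; |ZT| = 43.60 ✓; ∠(ZT, TF) = 84.30° ✗; |TF| = 9.200 ✓.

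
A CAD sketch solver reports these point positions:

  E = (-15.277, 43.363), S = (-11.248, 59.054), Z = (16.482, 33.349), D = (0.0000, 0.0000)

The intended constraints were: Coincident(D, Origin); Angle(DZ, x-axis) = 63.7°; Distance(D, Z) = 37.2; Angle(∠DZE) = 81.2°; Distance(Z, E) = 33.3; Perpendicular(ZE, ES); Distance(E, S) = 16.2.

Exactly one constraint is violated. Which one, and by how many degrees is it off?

Perpendicular(ZE, ES) — off by 3.10°.

D = (0.00, 0.00) ✓; DZ at 63.70° ✓; |DZ| = 37.20 ✓; ∠DZE = 81.20° ✓; |ZE| = 33.30 ✓; ∠(ZE, ES) = 86.90° ✗; |ES| = 16.20 ✓.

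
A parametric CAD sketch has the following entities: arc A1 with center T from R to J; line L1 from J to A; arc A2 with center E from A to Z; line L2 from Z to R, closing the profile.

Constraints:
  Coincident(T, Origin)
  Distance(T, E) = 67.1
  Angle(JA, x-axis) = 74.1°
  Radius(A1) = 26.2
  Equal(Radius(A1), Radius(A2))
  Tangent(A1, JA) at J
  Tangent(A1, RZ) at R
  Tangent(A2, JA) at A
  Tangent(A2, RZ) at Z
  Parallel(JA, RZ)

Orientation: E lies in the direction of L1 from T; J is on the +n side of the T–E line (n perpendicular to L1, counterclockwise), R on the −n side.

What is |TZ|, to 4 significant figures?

72.03

The slot axis is L1's direction at 74.1°, so u = (cos 74.1°, sin 74.1°) = (0.2740, 0.9617) and n = (−sin 74.1°, cos 74.1°) = (-0.9617, 0.2740). T is at the origin and E lies 67.1 along u from T, so E = 67.1·u = (18.38, 64.53). Tangency of A1 to both parallel lines with radius 26.2 puts J and R at T ± 26.2·n: J = (-25.20, 7.178), R = (25.20, -7.178). Equal radii place A and Z the same way about E: A = E + 26.2·n = (-6.815, 71.71), Z = E − 26.2·n = (43.58, 57.36). Then |TZ| = |Z − T| = 72.03.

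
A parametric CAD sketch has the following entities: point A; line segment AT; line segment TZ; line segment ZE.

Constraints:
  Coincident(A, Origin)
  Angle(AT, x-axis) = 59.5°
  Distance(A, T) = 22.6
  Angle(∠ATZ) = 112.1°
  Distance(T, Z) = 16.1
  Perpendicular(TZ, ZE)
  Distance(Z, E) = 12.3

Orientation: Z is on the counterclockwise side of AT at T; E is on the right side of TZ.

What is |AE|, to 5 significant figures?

41.354

A is at the origin; AT runs at 59.5° with length 22.6, so T = 22.6·(cos 59.5°, sin 59.5°) = (11.470, 19.473). ∠ATZ = 112.1°, so TZ runs at 59.5° + (180° − 112.1°) = 127.40° from the x-axis; with |TZ| = 16.1, Z = T + 16.1·(cos 127.40°, sin 127.40°) = (1.6916, 32.263). The perpendicularity gives ZE at right angles to TZ; with |ZE| = 12.3 on the right of TZ, E = Z + 12.3·(0.79441, 0.60738) = (11.463, 39.734). Then |AE| = |E − A| = 41.354.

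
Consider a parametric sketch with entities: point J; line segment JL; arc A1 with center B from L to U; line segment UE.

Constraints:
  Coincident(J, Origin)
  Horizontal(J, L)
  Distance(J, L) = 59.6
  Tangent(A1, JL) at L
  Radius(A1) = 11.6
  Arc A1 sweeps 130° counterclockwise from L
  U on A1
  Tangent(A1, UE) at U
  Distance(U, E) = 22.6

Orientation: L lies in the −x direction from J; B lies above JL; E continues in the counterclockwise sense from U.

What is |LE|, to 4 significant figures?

36.80

On A1, L sits at bearing -90° from B; a 130° counterclockwise sweep puts U at bearing 40°, so U = B + 11.6·(cos 40°, sin 40°) = (-50.71, 19.06). The tangent condition forces BU to be normal to UE, so UE runs along (−sin 40°, cos 40°); with |UE| = 22.6, E = (-65.24, 36.37). Then |LE| = |E − L| = 36.80.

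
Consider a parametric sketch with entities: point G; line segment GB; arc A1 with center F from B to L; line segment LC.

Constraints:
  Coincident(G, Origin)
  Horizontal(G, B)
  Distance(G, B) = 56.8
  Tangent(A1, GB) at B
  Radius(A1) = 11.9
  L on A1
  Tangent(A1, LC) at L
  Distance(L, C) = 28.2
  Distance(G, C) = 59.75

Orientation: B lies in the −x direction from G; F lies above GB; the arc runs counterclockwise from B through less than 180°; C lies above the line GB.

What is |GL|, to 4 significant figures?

46.40

G is at the origin; GB is horizontal with |GB| = 56.8 and B on the −x side, so B = (-56.80, 0.000). A1 meets GB tangentially, so FB is at right angles to GB, so F = B + (0, 11.9) = (-56.80, 11.90). Since FL ⟂ LC (tangency), |FC| = √(11.9² + 28.2²) = 30.61 regardless of where L sits on A1. So C lies on both circle(G, 59.75) and circle(F, 30.61); the above-GB intersection is C = (-44.46, 39.91). L is the foot of the tangent from C: L = (-44.90, 11.72).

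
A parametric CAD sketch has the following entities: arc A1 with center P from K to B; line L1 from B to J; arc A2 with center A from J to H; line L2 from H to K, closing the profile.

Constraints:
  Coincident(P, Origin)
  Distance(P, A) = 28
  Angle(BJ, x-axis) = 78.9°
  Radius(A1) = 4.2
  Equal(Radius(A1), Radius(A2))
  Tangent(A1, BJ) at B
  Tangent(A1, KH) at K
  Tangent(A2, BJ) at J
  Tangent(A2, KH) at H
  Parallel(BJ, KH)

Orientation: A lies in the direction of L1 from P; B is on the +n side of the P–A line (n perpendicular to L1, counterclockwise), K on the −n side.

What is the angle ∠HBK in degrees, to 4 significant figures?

73.30°

The slot axis is L1's direction at 78.9°, so u = (cos 78.9°, sin 78.9°) = (0.1925, 0.9813) and n = (−sin 78.9°, cos 78.9°) = (-0.9813, 0.1925). P is at the origin and A lies 28.0 along u from P, so A = 28.0·u = (5.391, 27.48). Tangency of A1 to both parallel lines with radius 4.2 puts B and K at P ± 4.2·n: B = (-4.121, 0.8086), K = (4.121, -0.8086). Equal radii place J and H the same way about A: J = A + 4.2·n = (1.269, 28.28), H = A − 4.2·n = (9.512, 26.67). Then cos ∠HBK = BH·BK / (|BH||BK|), giving 73.30°.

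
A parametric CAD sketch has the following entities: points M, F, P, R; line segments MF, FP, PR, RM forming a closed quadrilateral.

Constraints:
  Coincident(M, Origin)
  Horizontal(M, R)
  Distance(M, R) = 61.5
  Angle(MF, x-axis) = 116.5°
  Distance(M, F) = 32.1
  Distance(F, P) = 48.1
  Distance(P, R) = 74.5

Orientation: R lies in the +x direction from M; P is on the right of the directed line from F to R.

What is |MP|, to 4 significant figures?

21.89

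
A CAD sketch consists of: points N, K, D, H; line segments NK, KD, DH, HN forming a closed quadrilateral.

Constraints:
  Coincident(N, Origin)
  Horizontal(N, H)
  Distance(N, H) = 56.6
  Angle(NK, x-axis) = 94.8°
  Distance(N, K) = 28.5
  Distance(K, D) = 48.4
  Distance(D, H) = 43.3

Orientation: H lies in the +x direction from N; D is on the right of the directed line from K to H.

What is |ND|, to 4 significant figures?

23.07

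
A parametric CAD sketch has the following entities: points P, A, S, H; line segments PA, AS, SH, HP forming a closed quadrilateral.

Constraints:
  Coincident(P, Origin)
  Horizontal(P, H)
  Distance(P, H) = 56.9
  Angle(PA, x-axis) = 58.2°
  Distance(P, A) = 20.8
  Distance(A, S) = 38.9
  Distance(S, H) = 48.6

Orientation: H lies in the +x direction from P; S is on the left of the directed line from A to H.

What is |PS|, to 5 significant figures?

59.323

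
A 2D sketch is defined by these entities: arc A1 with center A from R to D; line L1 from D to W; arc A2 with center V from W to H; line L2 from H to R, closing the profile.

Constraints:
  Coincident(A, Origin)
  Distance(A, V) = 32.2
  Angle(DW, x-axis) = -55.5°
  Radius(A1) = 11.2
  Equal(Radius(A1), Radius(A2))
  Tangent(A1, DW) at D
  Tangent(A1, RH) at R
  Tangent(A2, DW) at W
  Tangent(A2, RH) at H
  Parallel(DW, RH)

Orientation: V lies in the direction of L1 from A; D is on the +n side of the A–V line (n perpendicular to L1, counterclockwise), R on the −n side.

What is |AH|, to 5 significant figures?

34.092

Tangency of A1 to both parallel lines with radius 11.2 puts D and R at A ± 11.2·n: D = (9.2302, 6.3437), R = (-9.2302, -6.3437). Equal radii place W and H the same way about V: W = V + 11.2·n = (27.468, -20.193), H = V − 11.2·n = (9.0081, -32.881). Then |AH| = |H − A| = 34.092.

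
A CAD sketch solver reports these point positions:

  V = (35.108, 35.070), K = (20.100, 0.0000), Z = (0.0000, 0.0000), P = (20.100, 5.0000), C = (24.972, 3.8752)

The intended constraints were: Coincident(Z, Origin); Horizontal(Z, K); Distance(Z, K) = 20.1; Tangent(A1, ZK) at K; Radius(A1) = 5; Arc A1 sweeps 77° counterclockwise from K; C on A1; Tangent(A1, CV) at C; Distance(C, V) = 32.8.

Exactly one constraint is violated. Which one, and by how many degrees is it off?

Tangent(A1, CV) at C — off by 5.00°.

Z = (0.00, 0.00) ✓; Z.y = 0.00, K.y = 0.00 ✓; |ZK| = 20.10 ✓; ∠(PK, KZ) = 90.00° ✓; |PK| = 5.000 ✓; bearing(P→C) − bearing(P→K) = 77.00° ✓; |PC| = 5.000 ✓; ∠(PC, CV) = 95.00° ✗; |CV| = 32.80 ✓.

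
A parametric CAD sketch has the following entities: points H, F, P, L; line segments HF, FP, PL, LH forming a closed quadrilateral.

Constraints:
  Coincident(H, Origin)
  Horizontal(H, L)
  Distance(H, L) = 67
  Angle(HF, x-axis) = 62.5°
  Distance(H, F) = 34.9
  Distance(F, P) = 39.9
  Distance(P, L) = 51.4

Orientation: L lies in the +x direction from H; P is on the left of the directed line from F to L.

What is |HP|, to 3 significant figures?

71.3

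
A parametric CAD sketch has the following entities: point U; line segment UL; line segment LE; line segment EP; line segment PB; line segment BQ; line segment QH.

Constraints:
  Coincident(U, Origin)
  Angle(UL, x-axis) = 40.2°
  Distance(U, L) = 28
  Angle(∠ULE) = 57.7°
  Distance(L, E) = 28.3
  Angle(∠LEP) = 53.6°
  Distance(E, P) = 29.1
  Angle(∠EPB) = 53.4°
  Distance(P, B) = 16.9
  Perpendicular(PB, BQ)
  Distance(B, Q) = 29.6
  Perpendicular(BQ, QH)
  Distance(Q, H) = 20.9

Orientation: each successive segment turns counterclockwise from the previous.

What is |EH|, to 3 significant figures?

22.2

U is at the origin; UL runs at 40.2° with length 28.0, so L = (21.4, 18.1). ∠ULE = 57.7° gives LE at 162° from the x-axis; with |LE| = 28.3, E = (-5.60, 26.6). ∠LEP = 53.6° gives EP at -71.1° from the x-axis; with |EP| = 29.1, P = (3.82, -0.948). ∠EPB = 53.4° gives PB at 55.5° from the x-axis; with |PB| = 16.9, B = (13.4, 13.0). The perpendicularity gives BQ at right angles to PB, so BQ runs at 146°; with |BQ| = 29.6, Q = (-11.0, 29.7). BQ is perpendicular to QH, so QH runs at -124°; with |QH| = 20.9, H = (-22.8, 12.5). Then |EH| = |H − E| = 22.2.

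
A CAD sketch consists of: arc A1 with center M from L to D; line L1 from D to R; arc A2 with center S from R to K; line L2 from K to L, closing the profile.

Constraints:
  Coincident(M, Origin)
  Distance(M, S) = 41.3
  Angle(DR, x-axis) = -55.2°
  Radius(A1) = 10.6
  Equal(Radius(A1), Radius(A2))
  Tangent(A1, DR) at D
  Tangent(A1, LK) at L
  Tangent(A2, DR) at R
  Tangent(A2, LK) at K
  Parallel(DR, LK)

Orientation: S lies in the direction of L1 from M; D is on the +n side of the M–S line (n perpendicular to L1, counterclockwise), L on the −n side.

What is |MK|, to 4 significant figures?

42.64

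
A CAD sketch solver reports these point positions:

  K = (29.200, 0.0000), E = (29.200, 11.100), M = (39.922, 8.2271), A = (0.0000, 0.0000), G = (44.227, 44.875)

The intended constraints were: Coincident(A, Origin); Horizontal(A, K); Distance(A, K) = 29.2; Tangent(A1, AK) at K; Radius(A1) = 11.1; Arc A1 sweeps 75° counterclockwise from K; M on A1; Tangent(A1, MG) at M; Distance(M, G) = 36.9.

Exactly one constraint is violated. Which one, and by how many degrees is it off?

Tangent(A1, MG) at M — off by 8.30°.

A = (0.00, 0.00) ✓; A.y = 0.00, K.y = 0.00 ✓; |AK| = 29.20 ✓; ∠(EK, KA) = 90.00° ✓; |EK| = 11.10 ✓; bearing(E→M) − bearing(E→K) = 75.00° ✓; |EM| = 11.10 ✓; ∠(EM, MG) = 81.70° ✗; |MG| = 36.90 ✓.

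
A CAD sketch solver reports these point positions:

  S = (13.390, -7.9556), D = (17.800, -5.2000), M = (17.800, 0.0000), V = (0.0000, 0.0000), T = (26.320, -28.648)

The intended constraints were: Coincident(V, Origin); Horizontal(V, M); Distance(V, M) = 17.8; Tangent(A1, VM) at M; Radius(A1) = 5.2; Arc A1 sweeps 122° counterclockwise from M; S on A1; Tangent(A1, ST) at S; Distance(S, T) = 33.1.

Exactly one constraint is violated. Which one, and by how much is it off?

Distance(S, T) = 33.1 — off by 8.70.

V = (0.00, 0.00) ✓; V.y = 0.00, M.y = 0.00 ✓; |VM| = 17.80 ✓; ∠(DM, MV) = 90.00° ✓; |DM| = 5.200 ✓; bearing(D→S) − bearing(D→M) = 122.0° ✓; |DS| = 5.200 ✓; ∠(DS, ST) = 90.00° ✓; |ST| = 24.40 ✗.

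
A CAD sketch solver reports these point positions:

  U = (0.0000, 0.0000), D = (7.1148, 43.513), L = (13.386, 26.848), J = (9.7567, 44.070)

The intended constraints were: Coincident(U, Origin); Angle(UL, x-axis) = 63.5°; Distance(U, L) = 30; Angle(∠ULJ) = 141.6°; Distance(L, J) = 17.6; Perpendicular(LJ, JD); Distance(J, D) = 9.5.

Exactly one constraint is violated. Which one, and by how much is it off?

Distance(J, D) = 9.5 — off by 6.80.

U = (0.00, 0.00) ✓; UL at 63.50° ✓; |UL| = 30.00 ✓; ∠ULJ = 141.6° ✓; |LJ| = 17.60 ✓; ∠(LJ, JD) = 90.01° ✓; |JD| = 2.700 ✗.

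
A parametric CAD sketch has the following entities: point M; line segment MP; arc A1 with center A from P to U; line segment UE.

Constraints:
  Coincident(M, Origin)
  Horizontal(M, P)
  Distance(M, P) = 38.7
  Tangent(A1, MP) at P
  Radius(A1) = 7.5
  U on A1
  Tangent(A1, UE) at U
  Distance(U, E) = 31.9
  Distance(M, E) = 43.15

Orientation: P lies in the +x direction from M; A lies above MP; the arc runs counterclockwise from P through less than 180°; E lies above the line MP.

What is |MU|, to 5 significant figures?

46.041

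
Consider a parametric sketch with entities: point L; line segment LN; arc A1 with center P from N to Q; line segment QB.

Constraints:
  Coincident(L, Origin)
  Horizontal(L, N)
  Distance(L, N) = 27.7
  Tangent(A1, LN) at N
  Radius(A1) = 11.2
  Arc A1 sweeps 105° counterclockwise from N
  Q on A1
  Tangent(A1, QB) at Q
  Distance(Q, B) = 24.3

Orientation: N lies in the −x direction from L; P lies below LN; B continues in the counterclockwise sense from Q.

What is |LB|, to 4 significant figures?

49.50

On A1, N sits at bearing 90° from P; a 105° counterclockwise sweep puts Q at bearing 195°, so Q = P + 11.2·(cos 195°, sin 195°) = (-38.52, -14.10). A1 meets QB tangentially, so PQ is at right angles to QB, so QB runs along (−sin 195°, cos 195°); with |QB| = 24.3, B = (-32.23, -37.57). Then |LB| = |B − L| = 49.50.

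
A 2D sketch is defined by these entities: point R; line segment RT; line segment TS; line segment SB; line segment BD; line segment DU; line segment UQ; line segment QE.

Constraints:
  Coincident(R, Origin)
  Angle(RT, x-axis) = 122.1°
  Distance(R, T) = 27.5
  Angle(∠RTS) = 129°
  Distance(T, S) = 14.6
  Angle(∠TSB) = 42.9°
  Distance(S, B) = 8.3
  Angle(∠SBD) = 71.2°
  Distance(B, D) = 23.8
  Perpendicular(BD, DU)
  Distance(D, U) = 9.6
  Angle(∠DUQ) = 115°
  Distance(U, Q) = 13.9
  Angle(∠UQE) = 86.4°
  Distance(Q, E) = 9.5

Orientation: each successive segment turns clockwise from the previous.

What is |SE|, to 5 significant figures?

5.2080

R is at the origin; RT runs at 122.1° with length 27.5, so T = (-14.613, 23.296). ∠RTS = 129.0° gives TS at 71.100° from the x-axis; with |TS| = 14.6, S = (-9.8843, 37.109). ∠TSB = 42.9° gives SB at -66.000° from the x-axis; with |SB| = 8.3, B = (-6.5084, 29.526). ∠SBD = 71.2° gives BD at -174.80° from the x-axis; with |BD| = 23.8, D = (-30.210, 27.369). The perpendicularity gives DU at right angles to BD, so DU runs at 95.200°; with |DU| = 9.6, U = (-31.080, 36.930). ∠DUQ = 115.0° gives UQ at 30.200° from the x-axis; with |UQ| = 13.9, Q = (-19.067, 43.922). ∠UQE = 86.4° gives QE at -63.400° from the x-axis; with |QE| = 9.5, E = (-14.813, 35.427). Then |SE| = |E − S| = 5.2080.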